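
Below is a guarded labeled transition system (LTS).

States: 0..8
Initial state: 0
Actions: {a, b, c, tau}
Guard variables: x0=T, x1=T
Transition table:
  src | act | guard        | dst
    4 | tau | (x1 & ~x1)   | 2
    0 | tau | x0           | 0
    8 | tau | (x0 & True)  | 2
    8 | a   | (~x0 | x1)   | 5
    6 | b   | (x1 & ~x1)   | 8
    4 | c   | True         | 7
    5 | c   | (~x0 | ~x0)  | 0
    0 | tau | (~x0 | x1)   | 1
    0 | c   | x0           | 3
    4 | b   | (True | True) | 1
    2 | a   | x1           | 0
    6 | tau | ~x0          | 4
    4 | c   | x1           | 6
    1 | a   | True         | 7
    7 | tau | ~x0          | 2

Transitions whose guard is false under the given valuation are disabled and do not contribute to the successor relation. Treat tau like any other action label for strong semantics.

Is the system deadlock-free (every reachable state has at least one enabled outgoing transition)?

Reachable = {0,1,3,7}
  0: c→3  tau→0  tau→1  [3 exit(s)]
  1: a→7  [1 exit(s)]
  3: ∅  [no exit]
  7: ∅  [no exit]
trace reaching 3: c

Answer: DEADLOCK at state 3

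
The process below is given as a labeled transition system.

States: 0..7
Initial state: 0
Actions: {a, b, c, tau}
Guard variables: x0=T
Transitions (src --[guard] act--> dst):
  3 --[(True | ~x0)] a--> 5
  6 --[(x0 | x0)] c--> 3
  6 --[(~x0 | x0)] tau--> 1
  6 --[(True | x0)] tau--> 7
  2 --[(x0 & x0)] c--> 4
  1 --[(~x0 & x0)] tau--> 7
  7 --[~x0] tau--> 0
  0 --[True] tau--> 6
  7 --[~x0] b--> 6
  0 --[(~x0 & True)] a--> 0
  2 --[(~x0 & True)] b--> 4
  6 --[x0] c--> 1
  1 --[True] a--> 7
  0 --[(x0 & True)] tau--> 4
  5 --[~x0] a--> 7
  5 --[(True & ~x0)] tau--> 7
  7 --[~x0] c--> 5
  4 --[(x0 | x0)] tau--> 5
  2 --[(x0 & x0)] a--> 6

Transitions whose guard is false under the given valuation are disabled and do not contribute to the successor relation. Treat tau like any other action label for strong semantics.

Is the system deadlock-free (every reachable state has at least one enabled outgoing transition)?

R = {0,1,3,4,5,6,7}
  0: tau→4  tau→6  [2 exit(s)]
  1: a→7  [1 exit(s)]
  3: a→5  [1 exit(s)]
  4: tau→5  [1 exit(s)]
  5: ∅  [deadlock]
  6: c→1  c→3  tau→1  tau→7  [4 exit(s)]
  7: ∅  [deadlock]
trace reaching 5: tau·tau

Answer: DEADLOCK at state 5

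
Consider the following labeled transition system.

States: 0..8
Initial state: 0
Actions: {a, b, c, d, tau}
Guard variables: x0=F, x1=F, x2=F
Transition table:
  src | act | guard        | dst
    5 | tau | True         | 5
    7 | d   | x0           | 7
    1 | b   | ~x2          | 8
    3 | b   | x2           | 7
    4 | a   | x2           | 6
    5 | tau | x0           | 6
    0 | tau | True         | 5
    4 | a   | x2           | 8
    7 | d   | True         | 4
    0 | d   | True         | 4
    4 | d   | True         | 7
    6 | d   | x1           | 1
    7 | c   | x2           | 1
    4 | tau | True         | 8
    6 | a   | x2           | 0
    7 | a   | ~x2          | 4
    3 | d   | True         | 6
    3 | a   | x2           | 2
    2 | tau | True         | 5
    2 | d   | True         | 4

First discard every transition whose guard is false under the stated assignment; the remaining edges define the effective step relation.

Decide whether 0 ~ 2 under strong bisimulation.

Refine partition for ~:
  π0 = {{0,1,2,3,4,5,6,7,8}}
  π1 = {{0,2,4},{1},{3},{5},{6,8},{7}}
  π2 = {{0,2},{1},{3},{4},{5},{6,8},{7}}
7 equivalence class(es) (converged in 3)
[0]={0,2}  [2]={0,2}

Answer: BISIMILAR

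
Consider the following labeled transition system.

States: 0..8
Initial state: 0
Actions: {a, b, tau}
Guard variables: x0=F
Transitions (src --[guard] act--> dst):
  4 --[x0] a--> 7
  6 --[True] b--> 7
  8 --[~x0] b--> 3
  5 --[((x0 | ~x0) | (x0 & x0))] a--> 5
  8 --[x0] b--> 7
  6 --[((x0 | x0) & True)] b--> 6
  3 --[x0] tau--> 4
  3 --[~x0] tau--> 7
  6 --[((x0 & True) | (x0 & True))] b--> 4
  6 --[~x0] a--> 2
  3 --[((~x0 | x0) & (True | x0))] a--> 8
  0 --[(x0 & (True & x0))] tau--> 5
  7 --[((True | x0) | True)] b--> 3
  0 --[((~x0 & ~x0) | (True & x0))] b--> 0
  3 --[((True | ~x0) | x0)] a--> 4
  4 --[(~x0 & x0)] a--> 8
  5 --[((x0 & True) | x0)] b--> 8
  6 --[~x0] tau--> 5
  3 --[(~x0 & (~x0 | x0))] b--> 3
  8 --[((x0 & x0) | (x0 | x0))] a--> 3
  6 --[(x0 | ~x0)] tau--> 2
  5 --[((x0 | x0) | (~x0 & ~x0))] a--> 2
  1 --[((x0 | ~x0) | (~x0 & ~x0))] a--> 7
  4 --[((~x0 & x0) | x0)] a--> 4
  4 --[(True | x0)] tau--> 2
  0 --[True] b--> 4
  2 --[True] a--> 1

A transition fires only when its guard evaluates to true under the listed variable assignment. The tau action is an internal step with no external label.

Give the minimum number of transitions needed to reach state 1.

Answer: 3

Working:
BFS to 1:
  depth 0: {0}
  depth 1: {4}
  depth 2: {2}
  depth 3: {1}
1 enters at depth 3; path b·tau·a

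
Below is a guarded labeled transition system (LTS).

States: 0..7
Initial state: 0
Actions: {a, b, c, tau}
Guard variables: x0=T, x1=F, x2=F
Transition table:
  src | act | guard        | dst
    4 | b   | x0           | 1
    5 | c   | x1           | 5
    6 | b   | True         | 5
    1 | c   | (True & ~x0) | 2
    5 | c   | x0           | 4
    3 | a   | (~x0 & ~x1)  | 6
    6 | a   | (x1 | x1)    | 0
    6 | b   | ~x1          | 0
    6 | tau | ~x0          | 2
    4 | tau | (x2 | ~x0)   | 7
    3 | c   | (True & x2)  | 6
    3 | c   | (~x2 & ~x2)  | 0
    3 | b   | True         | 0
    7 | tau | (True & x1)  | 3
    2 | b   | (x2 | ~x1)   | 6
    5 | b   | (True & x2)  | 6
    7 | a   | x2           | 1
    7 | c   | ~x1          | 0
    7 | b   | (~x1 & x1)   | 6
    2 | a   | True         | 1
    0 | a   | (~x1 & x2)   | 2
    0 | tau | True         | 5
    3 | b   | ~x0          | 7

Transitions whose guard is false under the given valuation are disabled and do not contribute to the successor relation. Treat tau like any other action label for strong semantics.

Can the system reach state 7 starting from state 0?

Answer: UNREACHABLE

Analysis:
Guard filter leaves 10 enabled edge(s).
L0 = {0}
L1 = {5}  now seen {0,5}
L2 = {4}  now seen {0,4,5}
L3 = {1}  now seen {0,1,4,5}
Reach set: {0,1,4,5}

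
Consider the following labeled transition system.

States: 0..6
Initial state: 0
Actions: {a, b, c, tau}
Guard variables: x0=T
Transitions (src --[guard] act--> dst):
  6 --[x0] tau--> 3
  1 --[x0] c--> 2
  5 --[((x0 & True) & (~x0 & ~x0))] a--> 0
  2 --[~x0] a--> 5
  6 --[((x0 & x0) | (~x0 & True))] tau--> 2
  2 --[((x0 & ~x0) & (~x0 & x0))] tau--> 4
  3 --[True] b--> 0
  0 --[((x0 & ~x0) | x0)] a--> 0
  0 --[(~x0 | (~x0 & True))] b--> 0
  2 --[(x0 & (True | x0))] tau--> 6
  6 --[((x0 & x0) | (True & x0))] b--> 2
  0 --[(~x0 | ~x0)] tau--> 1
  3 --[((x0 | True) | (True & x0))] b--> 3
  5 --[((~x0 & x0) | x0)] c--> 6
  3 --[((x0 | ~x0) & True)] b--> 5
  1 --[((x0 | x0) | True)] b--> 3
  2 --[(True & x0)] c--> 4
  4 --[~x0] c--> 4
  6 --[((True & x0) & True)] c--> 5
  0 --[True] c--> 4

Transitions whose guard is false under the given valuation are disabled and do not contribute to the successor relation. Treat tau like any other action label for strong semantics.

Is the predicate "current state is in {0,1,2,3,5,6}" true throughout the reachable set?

Answer: INVARIANT VIOLATED at state 4

Analysis:
Allowed set {0,1,2,3,5,6}
R = {0,4}
  0: safe
  4: VIOLATES
witness against invariant: c → 4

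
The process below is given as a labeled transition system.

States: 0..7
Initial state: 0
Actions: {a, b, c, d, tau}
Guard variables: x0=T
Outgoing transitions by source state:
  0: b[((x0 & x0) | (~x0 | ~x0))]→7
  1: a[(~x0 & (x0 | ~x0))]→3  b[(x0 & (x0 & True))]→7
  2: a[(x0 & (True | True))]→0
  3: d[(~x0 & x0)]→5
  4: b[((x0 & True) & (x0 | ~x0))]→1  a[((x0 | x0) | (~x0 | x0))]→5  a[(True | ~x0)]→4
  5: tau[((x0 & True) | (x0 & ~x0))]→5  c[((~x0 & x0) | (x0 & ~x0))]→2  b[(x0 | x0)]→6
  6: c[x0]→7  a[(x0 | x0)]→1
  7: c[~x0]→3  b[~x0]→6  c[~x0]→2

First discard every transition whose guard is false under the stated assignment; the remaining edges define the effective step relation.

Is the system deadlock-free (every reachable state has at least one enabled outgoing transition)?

Reachable = {0,7}
  0: b→7  [deg 1]
  7: ∅  [no exit]
witness 7: b

Answer: DEADLOCK at state 7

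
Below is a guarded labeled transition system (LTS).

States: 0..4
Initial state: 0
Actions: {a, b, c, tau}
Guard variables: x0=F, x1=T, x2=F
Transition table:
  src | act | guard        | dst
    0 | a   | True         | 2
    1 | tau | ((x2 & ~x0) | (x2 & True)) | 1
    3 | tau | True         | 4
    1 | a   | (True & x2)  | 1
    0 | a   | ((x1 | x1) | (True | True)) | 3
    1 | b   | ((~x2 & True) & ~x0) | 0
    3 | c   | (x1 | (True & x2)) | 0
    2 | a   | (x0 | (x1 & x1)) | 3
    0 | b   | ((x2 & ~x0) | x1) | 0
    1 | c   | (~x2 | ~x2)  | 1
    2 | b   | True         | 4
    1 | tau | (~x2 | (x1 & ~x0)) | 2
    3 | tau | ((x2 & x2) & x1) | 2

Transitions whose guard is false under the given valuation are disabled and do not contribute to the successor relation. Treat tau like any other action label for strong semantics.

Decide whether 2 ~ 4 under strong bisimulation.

Bisimulation quotient by refinement:
  P[0] = {{0,1,2,3,4}}
  P[1] = {{0,2},{1},{3},{4}}
  P[2] = {{0},{1},{2},{3},{4}}
5 equivalence class(es) (converged in 3)
[2]={2}  [4]={4}

Answer: NOT BISIMILAR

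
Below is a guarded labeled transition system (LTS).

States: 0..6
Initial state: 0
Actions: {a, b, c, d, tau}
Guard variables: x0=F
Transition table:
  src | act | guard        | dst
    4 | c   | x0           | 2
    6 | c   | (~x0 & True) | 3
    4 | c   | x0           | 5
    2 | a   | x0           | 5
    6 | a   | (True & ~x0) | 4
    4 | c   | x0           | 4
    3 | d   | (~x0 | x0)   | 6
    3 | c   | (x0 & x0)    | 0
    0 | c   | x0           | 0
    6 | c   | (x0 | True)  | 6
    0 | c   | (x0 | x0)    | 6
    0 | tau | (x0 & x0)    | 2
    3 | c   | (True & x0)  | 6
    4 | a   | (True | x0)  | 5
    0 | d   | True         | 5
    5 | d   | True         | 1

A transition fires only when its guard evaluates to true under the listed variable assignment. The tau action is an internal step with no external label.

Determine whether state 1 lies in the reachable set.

Answer: REACHABLE

Working:
7 transition(s) survive guard evaluation.
L0 = {0}
L1 = {5}  cumulative {0,5}
L2 = {1}  cumulative {0,1,5}
Reachable = {0,1,5}
witness 1: d·d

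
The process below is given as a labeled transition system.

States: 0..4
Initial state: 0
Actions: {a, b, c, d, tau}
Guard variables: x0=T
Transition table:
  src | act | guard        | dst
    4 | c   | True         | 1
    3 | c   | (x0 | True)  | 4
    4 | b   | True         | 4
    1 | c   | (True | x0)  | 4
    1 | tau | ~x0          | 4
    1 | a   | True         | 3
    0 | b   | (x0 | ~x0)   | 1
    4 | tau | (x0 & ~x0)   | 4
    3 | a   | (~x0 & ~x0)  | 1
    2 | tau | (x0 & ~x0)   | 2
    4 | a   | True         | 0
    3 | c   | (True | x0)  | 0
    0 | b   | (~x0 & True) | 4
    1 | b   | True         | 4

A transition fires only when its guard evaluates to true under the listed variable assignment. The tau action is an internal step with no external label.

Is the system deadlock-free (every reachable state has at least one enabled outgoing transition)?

R = {0,1,3,4}
  0: b→1  [1 exit(s)]
  1: a→3  b→4  c→4  [3 exit(s)]
  3: c→0  c→4  [2 exit(s)]
  4: a→0  b→4  c→1  [3 exit(s)]

Answer: DEADLOCK-FREE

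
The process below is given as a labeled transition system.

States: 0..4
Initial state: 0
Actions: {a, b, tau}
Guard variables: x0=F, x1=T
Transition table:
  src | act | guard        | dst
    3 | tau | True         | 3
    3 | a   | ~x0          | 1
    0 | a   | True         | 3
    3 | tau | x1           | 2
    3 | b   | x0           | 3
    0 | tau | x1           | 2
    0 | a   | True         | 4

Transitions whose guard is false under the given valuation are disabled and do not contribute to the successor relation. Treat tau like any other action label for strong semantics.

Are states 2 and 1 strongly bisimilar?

Answer: BISIMILAR

Analysis:
Bisimulation quotient by refinement:
  P[0] = {{0,1,2,3,4}}
  P[1] = {{0,3},{1,2,4}}
  P[2] = {{0},{1,2,4},{3}}
3 equivalence class(es) (converged in 3)
2∈{1,2,4}, 1∈{1,2,4}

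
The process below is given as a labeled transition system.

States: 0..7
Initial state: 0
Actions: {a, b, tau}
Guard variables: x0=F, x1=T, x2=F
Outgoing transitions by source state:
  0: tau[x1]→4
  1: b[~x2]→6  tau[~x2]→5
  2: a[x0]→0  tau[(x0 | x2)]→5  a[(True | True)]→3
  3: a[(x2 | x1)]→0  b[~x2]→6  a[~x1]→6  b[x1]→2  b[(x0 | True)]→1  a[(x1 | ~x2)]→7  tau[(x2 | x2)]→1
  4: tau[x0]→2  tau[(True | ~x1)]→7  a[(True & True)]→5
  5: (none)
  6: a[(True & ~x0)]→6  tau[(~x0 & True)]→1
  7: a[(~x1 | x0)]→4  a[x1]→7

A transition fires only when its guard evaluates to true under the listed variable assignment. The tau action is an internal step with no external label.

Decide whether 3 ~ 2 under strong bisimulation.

Refine partition for ~:
  π0 = {{0,1,2,3,4,5,6,7}}
  π1 = {{0},{1},{2,7},{3},{4,6},{5}}
  π2 = {{0},{1},{2},{3},{4},{5},{6},{7}}
stable after 3 split(s): 8 block(s)
3∈{3}, 2∈{2}

Answer: NOT BISIMILAR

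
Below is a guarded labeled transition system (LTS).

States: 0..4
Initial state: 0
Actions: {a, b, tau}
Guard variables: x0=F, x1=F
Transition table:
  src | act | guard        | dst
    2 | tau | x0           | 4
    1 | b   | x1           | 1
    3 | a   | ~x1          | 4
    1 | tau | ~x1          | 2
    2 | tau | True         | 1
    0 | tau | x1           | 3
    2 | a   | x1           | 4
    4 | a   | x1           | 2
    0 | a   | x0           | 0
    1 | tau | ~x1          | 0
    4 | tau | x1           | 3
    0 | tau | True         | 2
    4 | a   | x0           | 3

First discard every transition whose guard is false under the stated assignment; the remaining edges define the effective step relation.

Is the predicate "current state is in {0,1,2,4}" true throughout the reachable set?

Answer: INVARIANT HOLDS

Trace:
Allowed set {0,1,2,4}
Reach set: {0,1,2}
  0: ok
  1: ok
  2: ok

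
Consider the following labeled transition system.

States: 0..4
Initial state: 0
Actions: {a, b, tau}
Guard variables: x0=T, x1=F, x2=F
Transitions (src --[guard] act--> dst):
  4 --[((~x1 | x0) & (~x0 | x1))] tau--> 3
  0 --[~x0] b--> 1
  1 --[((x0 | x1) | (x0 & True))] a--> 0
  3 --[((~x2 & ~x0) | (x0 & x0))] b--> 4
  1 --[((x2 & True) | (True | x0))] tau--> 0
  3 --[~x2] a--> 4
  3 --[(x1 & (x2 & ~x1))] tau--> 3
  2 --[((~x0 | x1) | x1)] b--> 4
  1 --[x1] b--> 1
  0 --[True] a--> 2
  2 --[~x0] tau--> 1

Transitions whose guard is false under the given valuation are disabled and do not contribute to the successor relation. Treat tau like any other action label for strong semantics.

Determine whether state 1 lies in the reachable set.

After dropping false guards: 5 live edges.
Layer 0: {0}
Layer 1: {2}  total {0,2}
R = {0,2}

Answer: UNREACHABLE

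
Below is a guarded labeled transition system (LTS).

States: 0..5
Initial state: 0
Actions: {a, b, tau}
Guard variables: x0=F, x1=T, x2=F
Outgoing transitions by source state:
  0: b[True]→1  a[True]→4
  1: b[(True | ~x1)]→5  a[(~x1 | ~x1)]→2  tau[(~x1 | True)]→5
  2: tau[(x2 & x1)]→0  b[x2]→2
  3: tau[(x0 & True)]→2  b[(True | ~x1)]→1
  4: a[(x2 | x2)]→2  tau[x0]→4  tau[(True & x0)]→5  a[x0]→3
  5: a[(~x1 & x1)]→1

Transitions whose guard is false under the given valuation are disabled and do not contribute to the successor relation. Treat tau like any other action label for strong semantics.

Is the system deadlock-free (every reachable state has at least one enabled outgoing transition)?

Reach set: {0,1,4,5}
  0: a→4  b→1  [2 out]
  1: b→5  tau→5  [2 out]
  4: ∅  [STUCK]
  5: ∅  [STUCK]
trace reaching 4: a

Answer: DEADLOCK at state 4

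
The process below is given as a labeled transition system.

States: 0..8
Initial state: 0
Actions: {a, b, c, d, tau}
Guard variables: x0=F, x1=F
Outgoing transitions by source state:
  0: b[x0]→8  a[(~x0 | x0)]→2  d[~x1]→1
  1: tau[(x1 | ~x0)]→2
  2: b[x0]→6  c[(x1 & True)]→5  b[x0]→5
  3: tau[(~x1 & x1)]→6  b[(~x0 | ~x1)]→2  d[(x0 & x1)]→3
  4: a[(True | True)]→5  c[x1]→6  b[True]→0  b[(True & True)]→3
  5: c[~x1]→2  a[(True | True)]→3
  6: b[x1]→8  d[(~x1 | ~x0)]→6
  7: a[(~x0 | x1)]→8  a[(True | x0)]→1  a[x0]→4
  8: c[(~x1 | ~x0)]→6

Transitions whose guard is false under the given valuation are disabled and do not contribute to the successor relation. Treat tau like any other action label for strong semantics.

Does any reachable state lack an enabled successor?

Answer: DEADLOCK at state 2

Analysis:
Reachable = {0,1,2}
  0: a→2  d→1  [2 out]
  1: tau→2  [1 out]
  2: ∅  [no exit]
Path to 2: a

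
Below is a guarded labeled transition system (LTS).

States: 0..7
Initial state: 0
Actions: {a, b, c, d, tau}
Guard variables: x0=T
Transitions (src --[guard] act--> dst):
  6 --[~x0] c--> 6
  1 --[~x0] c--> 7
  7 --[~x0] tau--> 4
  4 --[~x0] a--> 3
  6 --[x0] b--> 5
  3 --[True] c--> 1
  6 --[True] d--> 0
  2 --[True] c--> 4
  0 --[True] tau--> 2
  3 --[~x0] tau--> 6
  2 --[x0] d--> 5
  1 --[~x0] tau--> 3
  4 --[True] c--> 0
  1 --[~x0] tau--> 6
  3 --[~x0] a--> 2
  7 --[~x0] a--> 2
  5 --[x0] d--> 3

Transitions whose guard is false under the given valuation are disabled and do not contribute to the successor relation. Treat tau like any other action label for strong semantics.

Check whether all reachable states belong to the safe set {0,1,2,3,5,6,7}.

Answer: INVARIANT VIOLATED at state 4

Working:
Allowed set {0,1,2,3,5,6,7}
Reachable = {0,1,2,3,4,5}
  0: ✓
  1: ✓
  2: ✓
  3: ✓
  4: ✗ unsafe
  5: ✓
counterexample path to 4: tau·c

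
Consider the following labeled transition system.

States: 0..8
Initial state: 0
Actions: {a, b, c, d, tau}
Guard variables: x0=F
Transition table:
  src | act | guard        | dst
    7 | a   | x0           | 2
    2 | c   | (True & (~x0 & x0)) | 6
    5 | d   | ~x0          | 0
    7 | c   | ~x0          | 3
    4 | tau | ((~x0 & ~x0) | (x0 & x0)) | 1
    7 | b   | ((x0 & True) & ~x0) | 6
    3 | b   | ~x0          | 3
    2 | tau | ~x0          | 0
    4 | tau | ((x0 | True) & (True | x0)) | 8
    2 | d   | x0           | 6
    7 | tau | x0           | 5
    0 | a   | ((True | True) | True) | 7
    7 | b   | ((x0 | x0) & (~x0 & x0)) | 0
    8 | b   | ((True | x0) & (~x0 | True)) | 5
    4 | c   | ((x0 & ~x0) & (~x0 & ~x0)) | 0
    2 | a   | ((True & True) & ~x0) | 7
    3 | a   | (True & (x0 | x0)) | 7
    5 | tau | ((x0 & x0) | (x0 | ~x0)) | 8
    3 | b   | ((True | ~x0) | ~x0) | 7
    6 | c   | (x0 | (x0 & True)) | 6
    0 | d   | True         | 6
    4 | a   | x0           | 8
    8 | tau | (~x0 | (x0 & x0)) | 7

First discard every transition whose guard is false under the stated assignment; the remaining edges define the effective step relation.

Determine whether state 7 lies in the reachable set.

Answer: REACHABLE

Analysis:
13 transition(s) survive guard evaluation.
Layer 0: {0}
Layer 1: {6,7}  total {0,6,7}
Layer 2: {3}  total {0,3,6,7}
Reach set: {0,3,6,7}
Path to 7: a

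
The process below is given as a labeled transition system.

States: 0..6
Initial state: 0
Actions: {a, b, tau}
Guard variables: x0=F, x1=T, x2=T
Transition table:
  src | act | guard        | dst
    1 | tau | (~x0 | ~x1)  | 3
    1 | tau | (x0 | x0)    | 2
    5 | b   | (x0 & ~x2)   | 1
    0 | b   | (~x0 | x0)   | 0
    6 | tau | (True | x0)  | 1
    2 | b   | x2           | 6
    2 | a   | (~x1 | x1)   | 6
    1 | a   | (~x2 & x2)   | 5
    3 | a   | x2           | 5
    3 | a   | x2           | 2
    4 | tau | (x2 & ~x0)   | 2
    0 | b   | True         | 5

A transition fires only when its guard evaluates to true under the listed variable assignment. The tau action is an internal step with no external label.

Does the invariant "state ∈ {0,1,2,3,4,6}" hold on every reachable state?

Safe = {0,1,2,3,4,6}
Reach set: {0,5}
  0: ok
  5: outside
witness against invariant: b → 5

Answer: INVARIANT VIOLATED at state 5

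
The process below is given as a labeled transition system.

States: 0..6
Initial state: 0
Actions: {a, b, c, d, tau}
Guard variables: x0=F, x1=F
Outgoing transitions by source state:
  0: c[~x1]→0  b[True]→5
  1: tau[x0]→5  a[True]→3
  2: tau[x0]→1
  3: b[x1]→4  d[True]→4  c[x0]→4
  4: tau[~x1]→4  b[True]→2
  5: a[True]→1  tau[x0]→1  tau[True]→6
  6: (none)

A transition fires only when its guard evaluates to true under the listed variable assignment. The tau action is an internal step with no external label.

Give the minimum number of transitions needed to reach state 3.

Answer: 3

Analysis:
Layered search for 3:
  depth 0: {0}
  depth 1: {5}
  depth 2: {1,6}
  depth 3: {3}
3 enters at depth 3; path b·a·a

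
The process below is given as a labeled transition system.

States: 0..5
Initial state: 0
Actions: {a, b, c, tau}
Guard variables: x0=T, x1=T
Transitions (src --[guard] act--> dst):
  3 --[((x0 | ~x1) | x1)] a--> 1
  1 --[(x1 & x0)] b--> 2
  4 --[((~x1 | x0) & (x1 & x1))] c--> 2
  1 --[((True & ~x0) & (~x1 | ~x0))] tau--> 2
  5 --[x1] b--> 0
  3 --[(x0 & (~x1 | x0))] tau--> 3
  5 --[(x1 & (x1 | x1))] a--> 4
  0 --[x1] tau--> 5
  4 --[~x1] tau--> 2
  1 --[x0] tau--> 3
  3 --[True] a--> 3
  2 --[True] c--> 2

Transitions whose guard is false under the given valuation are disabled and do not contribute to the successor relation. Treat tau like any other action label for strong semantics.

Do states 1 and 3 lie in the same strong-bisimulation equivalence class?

Answer: NOT BISIMILAR

Analysis:
Refine partition for ~:
  P[0] = {{0,1,2,3,4,5}}
  P[1] = {{0},{1},{2,4},{3},{5}}
5 equivalence class(es) (converged in 2)
1∈{1}, 3∈{3}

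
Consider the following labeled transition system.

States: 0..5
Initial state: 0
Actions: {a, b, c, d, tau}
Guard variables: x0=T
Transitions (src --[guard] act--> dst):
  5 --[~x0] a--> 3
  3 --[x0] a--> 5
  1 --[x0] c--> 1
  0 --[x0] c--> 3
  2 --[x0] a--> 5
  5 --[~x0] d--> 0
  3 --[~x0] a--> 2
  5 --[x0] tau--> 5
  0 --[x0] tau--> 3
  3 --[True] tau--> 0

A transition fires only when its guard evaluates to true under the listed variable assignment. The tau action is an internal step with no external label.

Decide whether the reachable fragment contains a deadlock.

Answer: DEADLOCK-FREE

Analysis:
R = {0,3,5}
  0: c→3  tau→3  [2 exit(s)]
  3: a→5  tau→0  [2 exit(s)]
  5: tau→5  [1 exit(s)]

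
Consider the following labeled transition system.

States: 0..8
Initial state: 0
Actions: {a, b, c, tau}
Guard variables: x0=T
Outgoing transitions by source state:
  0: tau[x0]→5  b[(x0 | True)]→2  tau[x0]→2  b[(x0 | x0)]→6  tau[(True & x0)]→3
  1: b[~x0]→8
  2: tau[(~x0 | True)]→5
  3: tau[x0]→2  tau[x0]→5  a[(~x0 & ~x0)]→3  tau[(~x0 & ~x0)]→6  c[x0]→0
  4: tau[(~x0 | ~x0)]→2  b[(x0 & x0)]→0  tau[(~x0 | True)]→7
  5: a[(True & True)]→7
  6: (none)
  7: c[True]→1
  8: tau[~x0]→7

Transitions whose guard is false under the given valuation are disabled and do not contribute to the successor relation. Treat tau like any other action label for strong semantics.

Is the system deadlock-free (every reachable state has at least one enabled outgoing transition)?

Answer: DEADLOCK at state 1

Working:
R = {0,1,2,3,5,6,7}
  0: b→2  b→6  tau→2  tau→3  tau→5  [5 out]
  1: ∅  [STUCK]
  2: tau→5  [1 out]
  3: c→0  tau→2  tau→5  [3 out]
  5: a→7  [1 out]
  6: ∅  [STUCK]
  7: c→1  [1 out]
Path to 1: tau·a·c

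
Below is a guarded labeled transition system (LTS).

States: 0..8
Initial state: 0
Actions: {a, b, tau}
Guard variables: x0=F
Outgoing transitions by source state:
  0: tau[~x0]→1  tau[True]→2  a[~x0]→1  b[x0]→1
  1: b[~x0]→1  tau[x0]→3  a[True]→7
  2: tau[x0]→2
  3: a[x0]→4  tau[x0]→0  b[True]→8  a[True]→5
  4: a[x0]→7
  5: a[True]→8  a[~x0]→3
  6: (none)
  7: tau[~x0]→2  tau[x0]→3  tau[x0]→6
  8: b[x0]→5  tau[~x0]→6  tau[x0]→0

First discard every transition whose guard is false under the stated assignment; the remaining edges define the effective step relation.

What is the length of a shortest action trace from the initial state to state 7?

Breadth-first toward 7:
  L0 = {0}
  L1 = {1,2}
  L2 = {7}
first hit 7 at d=2 via a·a

Answer: 2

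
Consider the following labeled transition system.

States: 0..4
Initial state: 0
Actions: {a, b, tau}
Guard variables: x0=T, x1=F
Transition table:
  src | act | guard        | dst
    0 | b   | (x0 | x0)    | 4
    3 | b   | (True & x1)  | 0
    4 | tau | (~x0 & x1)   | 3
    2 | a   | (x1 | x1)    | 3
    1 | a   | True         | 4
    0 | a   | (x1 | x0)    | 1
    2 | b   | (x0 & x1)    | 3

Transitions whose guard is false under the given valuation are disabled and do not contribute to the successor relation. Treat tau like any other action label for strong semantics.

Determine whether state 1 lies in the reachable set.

Answer: REACHABLE

Trace:
After dropping false guards: 3 live edges.
depth 0: {0}
depth 1: {1,4}  cumulative {0,1,4}
R = {0,1,4}
witness 1: a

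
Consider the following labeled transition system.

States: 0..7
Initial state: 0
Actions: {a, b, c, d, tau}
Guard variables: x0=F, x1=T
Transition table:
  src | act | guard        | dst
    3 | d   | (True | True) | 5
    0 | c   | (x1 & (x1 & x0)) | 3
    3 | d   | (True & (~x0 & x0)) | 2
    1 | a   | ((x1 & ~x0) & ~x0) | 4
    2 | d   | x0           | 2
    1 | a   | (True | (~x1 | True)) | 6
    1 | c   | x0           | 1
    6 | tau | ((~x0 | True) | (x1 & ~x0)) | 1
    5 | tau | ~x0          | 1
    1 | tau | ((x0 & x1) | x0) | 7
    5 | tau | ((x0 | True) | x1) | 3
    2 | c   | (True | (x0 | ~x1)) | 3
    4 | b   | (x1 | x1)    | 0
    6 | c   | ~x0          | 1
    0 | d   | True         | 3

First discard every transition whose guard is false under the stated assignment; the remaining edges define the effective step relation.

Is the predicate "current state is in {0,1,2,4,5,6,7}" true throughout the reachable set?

Answer: INVARIANT VIOLATED at state 3

Working:
Allowed set {0,1,2,4,5,6,7}
Reach set: {0,1,3,4,5,6}
  0: ok
  1: ok
  3: VIOLATES
  4: ok
  5: ok
  6: ok
counterexample path to 3: d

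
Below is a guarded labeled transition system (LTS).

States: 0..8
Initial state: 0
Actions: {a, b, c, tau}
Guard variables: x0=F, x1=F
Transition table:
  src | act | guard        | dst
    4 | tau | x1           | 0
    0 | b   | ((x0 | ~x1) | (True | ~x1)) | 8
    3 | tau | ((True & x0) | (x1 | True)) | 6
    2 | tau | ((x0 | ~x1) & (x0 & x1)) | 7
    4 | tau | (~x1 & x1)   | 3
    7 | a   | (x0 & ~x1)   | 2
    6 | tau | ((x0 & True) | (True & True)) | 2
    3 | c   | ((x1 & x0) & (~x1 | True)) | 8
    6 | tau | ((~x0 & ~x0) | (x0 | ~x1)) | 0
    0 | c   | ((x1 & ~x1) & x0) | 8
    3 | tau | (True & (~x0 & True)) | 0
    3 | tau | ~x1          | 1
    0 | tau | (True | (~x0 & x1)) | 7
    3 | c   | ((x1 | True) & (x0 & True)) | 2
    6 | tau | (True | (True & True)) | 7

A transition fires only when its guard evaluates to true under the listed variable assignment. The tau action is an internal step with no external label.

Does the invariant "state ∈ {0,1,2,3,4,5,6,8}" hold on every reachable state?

Allowed set {0,1,2,3,4,5,6,8}
R = {0,7,8}
  0: ok
  7: ✗ unsafe
  8: ok
counterexample path to 7: tau

Answer: INVARIANT VIOLATED at state 7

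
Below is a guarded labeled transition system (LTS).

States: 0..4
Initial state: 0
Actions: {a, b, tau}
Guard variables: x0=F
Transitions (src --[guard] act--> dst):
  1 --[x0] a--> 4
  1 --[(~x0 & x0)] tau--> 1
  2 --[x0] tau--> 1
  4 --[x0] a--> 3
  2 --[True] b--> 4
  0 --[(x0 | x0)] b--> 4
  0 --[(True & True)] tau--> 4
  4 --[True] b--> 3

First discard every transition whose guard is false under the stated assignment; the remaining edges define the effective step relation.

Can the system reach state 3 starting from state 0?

Answer: REACHABLE

Analysis:
After dropping false guards: 3 live edges.
depth 0: {0}
depth 1: {4}  now seen {0,4}
depth 2: {3}  now seen {0,3,4}
Reachable = {0,3,4}
witness 3: tau·b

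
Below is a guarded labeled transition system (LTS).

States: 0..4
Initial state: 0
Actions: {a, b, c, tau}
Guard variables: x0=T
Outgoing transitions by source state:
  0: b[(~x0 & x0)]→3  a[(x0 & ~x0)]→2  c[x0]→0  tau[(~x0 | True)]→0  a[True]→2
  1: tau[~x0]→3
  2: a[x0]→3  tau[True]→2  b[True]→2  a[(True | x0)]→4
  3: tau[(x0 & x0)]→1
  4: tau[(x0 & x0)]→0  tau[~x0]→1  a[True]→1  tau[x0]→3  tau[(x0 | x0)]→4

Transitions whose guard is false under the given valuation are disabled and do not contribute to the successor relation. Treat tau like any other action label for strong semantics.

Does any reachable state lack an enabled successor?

Reachable = {0,1,2,3,4}
  0: a→2  c→0  tau→0  [3 exit(s)]
  1: ∅  [no exit]
  2: a→3  a→4  b→2  tau→2  [4 exit(s)]
  3: tau→1  [1 exit(s)]
  4: a→1  tau→0  tau→3  tau→4  [4 exit(s)]
Path to 1: a·a·tau

Answer: DEADLOCK at state 1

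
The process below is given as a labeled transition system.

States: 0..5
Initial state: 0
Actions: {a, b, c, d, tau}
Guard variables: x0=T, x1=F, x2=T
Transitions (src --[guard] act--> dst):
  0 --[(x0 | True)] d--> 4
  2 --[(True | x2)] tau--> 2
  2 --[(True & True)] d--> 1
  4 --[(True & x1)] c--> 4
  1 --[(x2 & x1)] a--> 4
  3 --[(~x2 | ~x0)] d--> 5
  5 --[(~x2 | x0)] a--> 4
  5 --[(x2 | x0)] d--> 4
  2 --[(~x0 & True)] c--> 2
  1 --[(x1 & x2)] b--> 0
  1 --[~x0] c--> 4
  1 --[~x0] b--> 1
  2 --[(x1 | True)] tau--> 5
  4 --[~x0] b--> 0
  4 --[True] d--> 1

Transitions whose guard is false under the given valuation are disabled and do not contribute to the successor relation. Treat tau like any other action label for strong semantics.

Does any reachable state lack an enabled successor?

Answer: DEADLOCK at state 1

Working:
Reachable = {0,1,4}
  0: d→4  [1 exit(s)]
  1: ∅  [STUCK]
  4: d→1  [1 exit(s)]
witness 1: d·d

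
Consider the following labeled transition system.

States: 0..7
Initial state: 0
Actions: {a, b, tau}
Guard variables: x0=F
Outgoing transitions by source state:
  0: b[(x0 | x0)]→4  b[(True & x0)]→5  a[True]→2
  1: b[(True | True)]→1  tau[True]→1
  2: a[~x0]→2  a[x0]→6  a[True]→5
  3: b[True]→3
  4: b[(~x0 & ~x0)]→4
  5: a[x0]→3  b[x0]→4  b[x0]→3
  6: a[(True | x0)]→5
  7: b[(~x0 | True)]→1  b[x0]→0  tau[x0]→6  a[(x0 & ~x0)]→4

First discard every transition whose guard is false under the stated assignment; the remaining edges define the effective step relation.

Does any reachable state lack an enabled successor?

Reachable = {0,2,5}
  0: a→2  [deg 1]
  2: a→2  a→5  [deg 2]
  5: ∅  [no exit]
witness 5: a·a

Answer: DEADLOCK at state 5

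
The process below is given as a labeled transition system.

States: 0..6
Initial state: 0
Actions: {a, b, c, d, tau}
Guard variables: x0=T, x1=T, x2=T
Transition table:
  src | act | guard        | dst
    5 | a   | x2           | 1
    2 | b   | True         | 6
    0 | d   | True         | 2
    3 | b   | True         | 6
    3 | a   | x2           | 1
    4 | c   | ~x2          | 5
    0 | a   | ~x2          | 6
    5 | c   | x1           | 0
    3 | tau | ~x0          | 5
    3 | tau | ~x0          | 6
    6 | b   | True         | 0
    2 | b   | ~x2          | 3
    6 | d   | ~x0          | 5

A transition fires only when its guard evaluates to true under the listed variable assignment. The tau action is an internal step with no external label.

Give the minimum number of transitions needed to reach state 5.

Answer: UNREACHABLE

Trace:
Breadth-first toward 5:
  depth 0: {0}
  depth 1: {2}
  depth 2: {6}
5 never appears.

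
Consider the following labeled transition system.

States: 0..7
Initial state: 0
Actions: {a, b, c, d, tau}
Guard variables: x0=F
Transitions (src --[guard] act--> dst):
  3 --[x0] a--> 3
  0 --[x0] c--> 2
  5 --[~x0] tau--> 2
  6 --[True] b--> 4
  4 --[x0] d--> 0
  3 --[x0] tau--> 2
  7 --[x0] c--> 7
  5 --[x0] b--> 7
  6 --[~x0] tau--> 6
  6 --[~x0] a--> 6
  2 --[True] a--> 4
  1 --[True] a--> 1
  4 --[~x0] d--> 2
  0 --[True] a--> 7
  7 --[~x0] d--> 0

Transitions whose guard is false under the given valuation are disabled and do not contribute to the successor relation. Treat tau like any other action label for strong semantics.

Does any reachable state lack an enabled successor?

Answer: DEADLOCK-FREE

Trace:
R = {0,7}
  0: a→7  [deg 1]
  7: d→0  [deg 1]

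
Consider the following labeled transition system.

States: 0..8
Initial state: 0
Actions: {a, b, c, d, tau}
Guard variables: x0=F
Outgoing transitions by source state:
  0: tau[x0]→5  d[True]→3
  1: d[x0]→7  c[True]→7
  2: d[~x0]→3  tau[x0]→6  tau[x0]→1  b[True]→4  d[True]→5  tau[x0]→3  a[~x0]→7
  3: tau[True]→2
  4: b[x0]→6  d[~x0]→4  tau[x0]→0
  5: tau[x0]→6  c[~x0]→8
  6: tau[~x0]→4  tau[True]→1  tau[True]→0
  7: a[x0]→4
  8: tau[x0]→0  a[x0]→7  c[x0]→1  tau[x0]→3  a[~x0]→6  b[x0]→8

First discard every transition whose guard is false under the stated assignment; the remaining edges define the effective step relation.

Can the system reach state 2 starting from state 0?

After dropping false guards: 13 live edges.
Layer 0: {0}
Layer 1: {3}  cumulative {0,3}
Layer 2: {2}  cumulative {0,2,3}
Layer 3: {4,5,7}  cumulative {0,2,3,4,5,7}
Layer 4: {8}  cumulative {0,2,3,4,5,7,8}
Layer 5: {6}  cumulative {0,2,3,4,5,6,7,8}
Layer 6: {1}  cumulative {0,1,2,3,4,5,6,7,8}
Reachable = {0,1,2,3,4,5,6,7,8}
witness 2: d·tau

Answer: REACHABLE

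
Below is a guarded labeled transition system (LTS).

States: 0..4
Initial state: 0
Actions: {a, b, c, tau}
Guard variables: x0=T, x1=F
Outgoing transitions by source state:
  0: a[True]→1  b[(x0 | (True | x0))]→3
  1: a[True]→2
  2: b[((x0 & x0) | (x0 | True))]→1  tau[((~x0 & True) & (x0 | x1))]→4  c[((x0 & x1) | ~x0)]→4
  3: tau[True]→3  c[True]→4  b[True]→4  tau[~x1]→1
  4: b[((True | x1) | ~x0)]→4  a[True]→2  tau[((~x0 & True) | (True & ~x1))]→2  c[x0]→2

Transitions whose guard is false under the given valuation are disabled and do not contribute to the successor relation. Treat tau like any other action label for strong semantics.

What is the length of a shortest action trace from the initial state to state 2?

Breadth-first toward 2:
  depth 0: {0}
  depth 1: {1,3}
  depth 2: {2,4}
2 enters at depth 2; path a·a

Answer: 2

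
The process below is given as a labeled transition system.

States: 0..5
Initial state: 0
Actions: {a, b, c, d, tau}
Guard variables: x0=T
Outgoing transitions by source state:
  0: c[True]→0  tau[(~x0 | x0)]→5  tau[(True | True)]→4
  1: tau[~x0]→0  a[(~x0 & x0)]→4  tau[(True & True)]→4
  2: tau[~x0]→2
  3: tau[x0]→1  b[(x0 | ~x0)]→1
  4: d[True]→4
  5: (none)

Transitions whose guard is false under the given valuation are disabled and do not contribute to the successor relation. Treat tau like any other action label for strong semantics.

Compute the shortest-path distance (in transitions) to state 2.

Answer: UNREACHABLE

Working:
Layered search for 2:
  depth 0: {0}
  depth 1: {4,5}
2 never appears.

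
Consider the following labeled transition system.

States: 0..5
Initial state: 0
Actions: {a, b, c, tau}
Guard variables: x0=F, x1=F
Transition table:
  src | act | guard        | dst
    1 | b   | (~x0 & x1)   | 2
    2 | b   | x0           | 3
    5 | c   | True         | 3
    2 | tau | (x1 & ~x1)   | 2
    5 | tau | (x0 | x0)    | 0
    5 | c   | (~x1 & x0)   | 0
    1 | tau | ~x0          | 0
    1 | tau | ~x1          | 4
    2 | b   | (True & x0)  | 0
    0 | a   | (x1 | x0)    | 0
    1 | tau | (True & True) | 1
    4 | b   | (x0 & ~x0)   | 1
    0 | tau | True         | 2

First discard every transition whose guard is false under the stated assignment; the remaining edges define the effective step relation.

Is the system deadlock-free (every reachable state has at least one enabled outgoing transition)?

Answer: DEADLOCK at state 2

Working:
Reach set: {0,2}
  0: tau→2  [1 out]
  2: ∅  [STUCK]
Path to 2: tau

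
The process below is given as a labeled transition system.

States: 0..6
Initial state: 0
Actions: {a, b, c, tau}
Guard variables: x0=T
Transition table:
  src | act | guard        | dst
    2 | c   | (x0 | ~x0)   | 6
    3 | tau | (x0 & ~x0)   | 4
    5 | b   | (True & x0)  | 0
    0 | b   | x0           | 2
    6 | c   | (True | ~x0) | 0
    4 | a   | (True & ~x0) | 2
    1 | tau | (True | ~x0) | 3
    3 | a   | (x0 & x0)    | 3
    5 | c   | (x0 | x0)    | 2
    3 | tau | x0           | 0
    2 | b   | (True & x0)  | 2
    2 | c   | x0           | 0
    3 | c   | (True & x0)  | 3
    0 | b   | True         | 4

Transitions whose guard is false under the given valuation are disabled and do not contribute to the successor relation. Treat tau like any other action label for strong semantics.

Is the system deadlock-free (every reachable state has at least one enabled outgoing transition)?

R = {0,2,4,6}
  0: b→2  b→4  [deg 2]
  2: b→2  c→0  c→6  [deg 3]
  4: ∅  [STUCK]
  6: c→0  [deg 1]
witness 4: b

Answer: DEADLOCK at state 4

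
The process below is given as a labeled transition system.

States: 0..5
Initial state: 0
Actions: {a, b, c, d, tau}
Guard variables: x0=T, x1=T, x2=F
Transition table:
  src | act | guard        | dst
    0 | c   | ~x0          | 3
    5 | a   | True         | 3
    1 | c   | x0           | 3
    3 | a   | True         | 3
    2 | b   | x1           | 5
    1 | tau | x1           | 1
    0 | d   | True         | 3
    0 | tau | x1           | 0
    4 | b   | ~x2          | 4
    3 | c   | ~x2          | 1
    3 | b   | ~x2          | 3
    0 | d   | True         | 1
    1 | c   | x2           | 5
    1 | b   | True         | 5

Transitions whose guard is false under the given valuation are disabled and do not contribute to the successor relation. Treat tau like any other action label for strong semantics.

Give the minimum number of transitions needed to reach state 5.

Breadth-first toward 5:
  depth 0: {0}
  depth 1: {1,3}
  depth 2: {5}
5 enters at depth 2; path d·b

Answer: 2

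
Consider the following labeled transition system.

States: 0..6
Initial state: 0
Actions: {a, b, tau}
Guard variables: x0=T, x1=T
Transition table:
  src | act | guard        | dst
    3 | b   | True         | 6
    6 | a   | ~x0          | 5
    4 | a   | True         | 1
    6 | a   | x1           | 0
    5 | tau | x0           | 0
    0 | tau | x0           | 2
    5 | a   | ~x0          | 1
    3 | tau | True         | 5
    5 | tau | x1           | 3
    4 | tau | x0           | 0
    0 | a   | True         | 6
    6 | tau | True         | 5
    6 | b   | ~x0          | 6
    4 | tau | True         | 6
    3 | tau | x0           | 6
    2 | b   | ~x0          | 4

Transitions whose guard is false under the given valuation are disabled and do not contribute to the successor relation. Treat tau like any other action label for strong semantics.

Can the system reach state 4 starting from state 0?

Answer: UNREACHABLE

Working:
Guard filter leaves 12 enabled edge(s).
depth 0: {0}
depth 1: {2,6}  total {0,2,6}
depth 2: {5}  total {0,2,5,6}
depth 3: {3}  total {0,2,3,5,6}
Reach set: {0,2,3,5,6}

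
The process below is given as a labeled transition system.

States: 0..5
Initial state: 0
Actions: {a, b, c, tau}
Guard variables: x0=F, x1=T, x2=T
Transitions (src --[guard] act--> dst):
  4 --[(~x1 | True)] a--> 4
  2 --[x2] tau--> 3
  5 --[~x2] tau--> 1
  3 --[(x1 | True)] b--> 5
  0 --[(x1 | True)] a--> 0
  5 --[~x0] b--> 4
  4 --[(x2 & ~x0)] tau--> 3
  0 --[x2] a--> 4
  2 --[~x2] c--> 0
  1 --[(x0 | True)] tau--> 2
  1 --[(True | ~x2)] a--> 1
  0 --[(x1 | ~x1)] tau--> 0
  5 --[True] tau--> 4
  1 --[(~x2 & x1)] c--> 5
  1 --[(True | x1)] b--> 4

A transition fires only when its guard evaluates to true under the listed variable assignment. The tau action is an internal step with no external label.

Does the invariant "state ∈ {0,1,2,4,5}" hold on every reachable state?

Safe = {0,1,2,4,5}
R = {0,3,4,5}
  0: safe
  3: outside
  4: safe
  5: safe
reach 3 via a·tau — violates

Answer: INVARIANT VIOLATED at state 3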